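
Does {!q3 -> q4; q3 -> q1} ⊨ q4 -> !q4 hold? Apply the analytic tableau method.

Initial set: {(!q3 -> q4); (q3 -> q1); !(q4 -> !q4)}.
!(q4 -> !q4): α-rule — add q4, !!q4.
(!q3 -> q4): β-rule — branch into !!q3  //  q4.
  branch 1 (add !!q3):
    (q3 -> q1): β-rule — branch into !q3  //  q1.
      branch 1.1 (add !q3):
        × closes — contains both q3 and !q3.
      branch 1.2 (add q1):
        ○ open, literals {q1=true, q3=true, q4=true}.
  branch 2 (add q4):
    (q3 -> q1): β-rule — branch into !q3  //  q1.
      branch 2.1 (add !q3):
        ○ open, literals {q3=false, q4=true}.
      branch 2.2 (add q1):
        ○ open, literals {q1=true, q4=true}.
1 branch closed, 3 open.
An open branch gives a countermodel: q1=true, q3=true, q4=true (unmentioned atoms arbitrary); the premises hold there but the conclusion fails.

No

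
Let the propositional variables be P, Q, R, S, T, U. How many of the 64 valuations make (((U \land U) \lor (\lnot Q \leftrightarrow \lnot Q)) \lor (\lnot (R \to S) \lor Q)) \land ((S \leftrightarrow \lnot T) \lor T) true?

Initial set: {((((U \land U) \lor (\lnot Q \leftrightarrow \lnot Q)) \lor (\lnot (R \to S) \lor Q)) \land ((S \leftrightarrow \lnot T) \lor T))}.
((((U \land U) \lor (\lnot Q \leftrightarrow \lnot Q)) \lor (\lnot (R \to S) \lor Q)) \land ((S \leftrightarrow \lnot T) \lor T)): α-rule — add (((U \land U) \lor (\lnot Q \leftrightarrow \lnot Q)) \lor (\lnot (R \to S) \lor Q)), ((S \leftrightarrow \lnot T) \lor T).
(((U \land U) \lor (\lnot Q \leftrightarrow \lnot Q)) \lor (\lnot (R \to S) \lor Q)): β-rule — branch into ((U \land U) \lor (\lnot Q \leftrightarrow \lnot Q))  //  (\lnot (R \to S) \lor Q).
  branch 1 (add ((U \land U) \lor (\lnot Q \leftrightarrow \lnot Q))):
    ((S \leftrightarrow \lnot T) \lor T): β-rule — branch into (S \leftrightarrow \lnot T)  //  T.
      branch 1.1 (add (S \leftrightarrow \lnot T)):
        ((U \land U) \lor (\lnot Q \leftrightarrow \lnot Q)): β-rule — branch into (U \land U)  //  (\lnot Q \leftrightarrow \lnot Q).
          branch 1.1.1 (add (U \land U)):
            (U \land U): α-rule — add U, U.
            (S \leftrightarrow \lnot T): β-rule — branch into S, \lnot T  //  \lnot S, \lnot \lnot T.
              branch 1.1.1.1 (add S, \lnot T):
                ○ open, literals {S=1, T=0, U=1}.
              branch 1.1.1.2 (add \lnot S, \lnot \lnot T):
                ○ open, literals {S=0, T=1, U=1}.
          branch 1.1.2 (add (\lnot Q \leftrightarrow \lnot Q)):
            (S \leftrightarrow \lnot T): β-rule — branch into S, \lnot T  //  \lnot S, \lnot \lnot T.
              branch 1.1.2.1 (add S, \lnot T):
                (\lnot Q \leftrightarrow \lnot Q): β-rule — branch into \lnot Q, \lnot Q  //  \lnot \lnot Q, \lnot \lnot Q.
                  branch 1.1.2.1.1 (add \lnot Q, \lnot Q):
                    ○ open, literals {Q=0, S=1, T=0}.
                  branch 1.1.2.1.2 (add \lnot \lnot Q, \lnot \lnot Q):
                    ○ open, literals {Q=1, S=1, T=0}.
              branch 1.1.2.2 (add \lnot S, \lnot \lnot T):
                (\lnot Q \leftrightarrow \lnot Q): β-rule — branch into \lnot Q, \lnot Q  //  \lnot \lnot Q, \lnot \lnot Q.
                  branch 1.1.2.2.1 (add \lnot Q, \lnot Q):
                    ○ open, literals {Q=0, S=0, T=1}.
                  branch 1.1.2.2.2 (add \lnot \lnot Q, \lnot \lnot Q):
                    ○ open, literals {Q=1, S=0, T=1}.
      branch 1.2 (add T):
        ((U \land U) \lor (\lnot Q \leftrightarrow \lnot Q)): β-rule — branch into (U \land U)  //  (\lnot Q \leftrightarrow \lnot Q).
          branch 1.2.1 (add (U \land U)):
            (U \land U): α-rule — add U, U.
            ○ open, literals {T=1, U=1}.
          branch 1.2.2 (add (\lnot Q \leftrightarrow \lnot Q)):
            (\lnot Q \leftrightarrow \lnot Q): β-rule — branch into \lnot Q, \lnot Q  //  \lnot \lnot Q, \lnot \lnot Q.
              branch 1.2.2.1 (add \lnot Q, \lnot Q):
                ○ open, literals {Q=0, T=1}.
              branch 1.2.2.2 (add \lnot \lnot Q, \lnot \lnot Q):
                ○ open, literals {Q=1, T=1}.
  branch 2 (add (\lnot (R \to S) \lor Q)):
    ((S \leftrightarrow \lnot T) \lor T): β-rule — branch into (S \leftrightarrow \lnot T)  //  T.
      branch 2.1 (add (S \leftrightarrow \lnot T)):
        (\lnot (R \to S) \lor Q): β-rule — branch into \lnot (R \to S)  //  Q.
          branch 2.1.1 (add \lnot (R \to S)):
            \lnot (R \to S): α-rule — add R, \lnot S.
            (S \leftrightarrow \lnot T): β-rule — branch into S, \lnot T  //  \lnot S, \lnot \lnot T.
              branch 2.1.1.1 (add S, \lnot T):
                × closes — contains both S and \lnot S.
              branch 2.1.1.2 (add \lnot S, \lnot \lnot T):
                ○ open, literals {R=1, S=0, T=1}.
          branch 2.1.2 (add Q):
            (S \leftrightarrow \lnot T): β-rule — branch into S, \lnot T  //  \lnot S, \lnot \lnot T.
              branch 2.1.2.1 (add S, \lnot T):
                ○ open, literals {Q=1, S=1, T=0}.
              branch 2.1.2.2 (add \lnot S, \lnot \lnot T):
                ○ open, literals {Q=1, S=0, T=1}.
      branch 2.2 (add T):
        (\lnot (R \to S) \lor Q): β-rule — branch into \lnot (R \to S)  //  Q.
          branch 2.2.1 (add \lnot (R \to S)):
            \lnot (R \to S): α-rule — add R, \lnot S.
            ○ open, literals {R=1, S=0, T=1}.
          branch 2.2.2 (add Q):
            ○ open, literals {Q=1, T=1}.
1 branch closed, 14 open.
Each open branch fixes some atoms; the unmentioned ones are free. Counting distinct full assignments: branch {S=1, T=0, U=1} (P, Q, R) contributes 8 new; branch {S=0, T=1, U=1} (P, Q, R) contributes 8 new; branch {Q=0, S=1, T=0} (P, R, U) contributes 4 new; branch {Q=1, S=1, T=0} (P, R, U) contributes 4 new; branch {Q=0, S=0, T=1} (P, R, U) contributes 4 new; branch {Q=1, S=0, T=1} (P, R, U) contributes 4 new; branch {T=1, U=1} (P, Q, R, S) contributes 8 new; branch {Q=0, T=1} (P, R, S, U) contributes 4 new; branch {Q=1, T=1} (P, R, S, U) contributes 4 new; branch {R=1, S=0, T=1} (P, Q, U) contributes 0 new; branch {Q=1, S=1, T=0} (P, R, U) contributes 0 new; branch {Q=1, S=0, T=1} (P, R, U) contributes 0 new; branch {R=1, S=0, T=1} (P, Q, U) contributes 0 new; branch {Q=1, T=1} (P, R, S, U) contributes 0 new. Total: 48.

48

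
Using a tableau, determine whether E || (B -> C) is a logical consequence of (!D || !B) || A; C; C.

Yes

Initial set: {T ((!D || !B) || A); T C; T C; F (E || (B -> C))}.
F (E || (B -> C)): α-rule — add F E, F (B -> C).
F (B -> C): α-rule — add T B, F C.
× closes — contains both C and !C.
All 1 branch closes.
Every branch closed, so the premises entail the conclusion.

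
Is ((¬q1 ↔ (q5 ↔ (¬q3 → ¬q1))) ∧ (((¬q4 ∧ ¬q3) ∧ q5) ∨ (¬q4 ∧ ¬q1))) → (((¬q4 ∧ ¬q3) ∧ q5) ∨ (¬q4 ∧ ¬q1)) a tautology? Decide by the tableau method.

Valid

Assume the negation and expand:
Initial set: {¬(((¬q1 ↔ (q5 ↔ (¬q3 → ¬q1))) ∧ (((¬q4 ∧ ¬q3) ∧ q5) ∨ (¬q4 ∧ ¬q1))) → (((¬q4 ∧ ¬q3) ∧ q5) ∨ (¬q4 ∧ ¬q1)))}.
¬(((¬q1 ↔ (q5 ↔ (¬q3 → ¬q1))) ∧ (((¬q4 ∧ ¬q3) ∧ q5) ∨ (¬q4 ∧ ¬q1))) → (((¬q4 ∧ ¬q3) ∧ q5) ∨ (¬q4 ∧ ¬q1))): α-rule — add ((¬q1 ↔ (q5 ↔ (¬q3 → ¬q1))) ∧ (((¬q4 ∧ ¬q3) ∧ q5) ∨ (¬q4 ∧ ¬q1))), ¬(((¬q4 ∧ ¬q3) ∧ q5) ∨ (¬q4 ∧ ¬q1)).
((¬q1 ↔ (q5 ↔ (¬q3 → ¬q1))) ∧ (((¬q4 ∧ ¬q3) ∧ q5) ∨ (¬q4 ∧ ¬q1))): α-rule — add (¬q1 ↔ (q5 ↔ (¬q3 → ¬q1))), (((¬q4 ∧ ¬q3) ∧ q5) ∨ (¬q4 ∧ ¬q1)).
¬(((¬q4 ∧ ¬q3) ∧ q5) ∨ (¬q4 ∧ ¬q1)): α-rule — add ¬((¬q4 ∧ ¬q3) ∧ q5), ¬(¬q4 ∧ ¬q1).
(¬q1 ↔ (q5 ↔ (¬q3 → ¬q1))): β-rule — branch into ¬q1, (q5 ↔ (¬q3 → ¬q1))  //  ¬¬q1, ¬(q5 ↔ (¬q3 → ¬q1)).
  branch 1 (add ¬q1, (q5 ↔ (¬q3 → ¬q1))):
    (((¬q4 ∧ ¬q3) ∧ q5) ∨ (¬q4 ∧ ¬q1)): β-rule — branch into ((¬q4 ∧ ¬q3) ∧ q5)  //  (¬q4 ∧ ¬q1).
      branch 1.1 (add ((¬q4 ∧ ¬q3) ∧ q5)):
        ((¬q4 ∧ ¬q3) ∧ q5): α-rule — add (¬q4 ∧ ¬q3), q5.
        (¬q4 ∧ ¬q3): α-rule — add ¬q4, ¬q3.
        ¬((¬q4 ∧ ¬q3) ∧ q5): β-rule — branch into ¬(¬q4 ∧ ¬q3)  //  ¬q5.
          branch 1.1.1 (add ¬(¬q4 ∧ ¬q3)):
            ¬(¬q4 ∧ ¬q1): β-rule — branch into ¬¬q4  //  ¬¬q1.
              branch 1.1.1.1 (add ¬¬q4):
                × closes — contains both q4 and ¬q4.
              branch 1.1.1.2 (add ¬¬q1):
                × closes — contains both q1 and ¬q1.
          branch 1.1.2 (add ¬q5):
            × closes — contains both q5 and ¬q5.
      branch 1.2 (add (¬q4 ∧ ¬q1)):
        (¬q4 ∧ ¬q1): α-rule — add ¬q4, ¬q1.
        ¬((¬q4 ∧ ¬q3) ∧ q5): β-rule — branch into ¬(¬q4 ∧ ¬q3)  //  ¬q5.
          branch 1.2.1 (add ¬(¬q4 ∧ ¬q3)):
            ¬(¬q4 ∧ ¬q1): β-rule — branch into ¬¬q4  //  ¬¬q1.
              branch 1.2.1.1 (add ¬¬q4):
                × closes — contains both q4 and ¬q4.
              branch 1.2.1.2 (add ¬¬q1):
                × closes — contains both q1 and ¬q1.
          branch 1.2.2 (add ¬q5):
            ¬(¬q4 ∧ ¬q1): β-rule — branch into ¬¬q4  //  ¬¬q1.
              branch 1.2.2.1 (add ¬¬q4):
                × closes — contains both q4 and ¬q4.
              branch 1.2.2.2 (add ¬¬q1):
                × closes — contains both q1 and ¬q1.
  branch 2 (add ¬¬q1, ¬(q5 ↔ (¬q3 → ¬q1))):
    (((¬q4 ∧ ¬q3) ∧ q5) ∨ (¬q4 ∧ ¬q1)): β-rule — branch into ((¬q4 ∧ ¬q3) ∧ q5)  //  (¬q4 ∧ ¬q1).
      branch 2.1 (add ((¬q4 ∧ ¬q3) ∧ q5)):
        ((¬q4 ∧ ¬q3) ∧ q5): α-rule — add (¬q4 ∧ ¬q3), q5.
        (¬q4 ∧ ¬q3): α-rule — add ¬q4, ¬q3.
        ¬((¬q4 ∧ ¬q3) ∧ q5): β-rule — branch into ¬(¬q4 ∧ ¬q3)  //  ¬q5.
          branch 2.1.1 (add ¬(¬q4 ∧ ¬q3)):
            ¬(¬q4 ∧ ¬q1): β-rule — branch into ¬¬q4  //  ¬¬q1.
              branch 2.1.1.1 (add ¬¬q4):
                × closes — contains both q4 and ¬q4.
              branch 2.1.1.2 (add ¬¬q1):
                ¬(q5 ↔ (¬q3 → ¬q1)): β-rule — branch into q5, ¬(¬q3 → ¬q1)  //  ¬q5, (¬q3 → ¬q1).
                  branch 2.1.1.2.1 (add q5, ¬(¬q3 → ¬q1)):
                    ¬(¬q3 → ¬q1): α-rule — add ¬q3, ¬¬q1.
                    ¬(¬q4 ∧ ¬q3): β-rule — branch into ¬¬q4  //  ¬¬q3.
                      branch 2.1.1.2.1.1 (add ¬¬q4):
                        × closes — contains both q4 and ¬q4.
                      branch 2.1.1.2.1.2 (add ¬¬q3):
                        × closes — contains both q3 and ¬q3.
                  branch 2.1.1.2.2 (add ¬q5, (¬q3 → ¬q1)):
                    × closes — contains both q5 and ¬q5.
          branch 2.1.2 (add ¬q5):
            × closes — contains both q5 and ¬q5.
      branch 2.2 (add (¬q4 ∧ ¬q1)):
        (¬q4 ∧ ¬q1): α-rule — add ¬q4, ¬q1.
        × closes — contains both q1 and ¬q1.
All 13 branches close.
Every branch closed, so the negation is unsatisfiable and the formula is valid.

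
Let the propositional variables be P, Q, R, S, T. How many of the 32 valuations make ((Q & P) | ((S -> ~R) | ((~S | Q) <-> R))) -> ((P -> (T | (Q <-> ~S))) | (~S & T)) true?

28

Initial set: {(((Q & P) | ((S -> ~R) | ((~S | Q) <-> R))) -> ((P -> (T | (Q <-> ~S))) | (~S & T)))}.
(((Q & P) | ((S -> ~R) | ((~S | Q) <-> R))) -> ((P -> (T | (Q <-> ~S))) | (~S & T))): β-rule — branch into ~((Q & P) | ((S -> ~R) | ((~S | Q) <-> R)))  //  ((P -> (T | (Q <-> ~S))) | (~S & T)).
  branch 1 (add ~((Q & P) | ((S -> ~R) | ((~S | Q) <-> R)))):
    ~((Q & P) | ((S -> ~R) | ((~S | Q) <-> R))): α-rule — add ~(Q & P), ~((S -> ~R) | ((~S | Q) <-> R)).
    ~((S -> ~R) | ((~S | Q) <-> R)): α-rule — add ~(S -> ~R), ~((~S | Q) <-> R).
    ~(S -> ~R): α-rule — add S, ~~R.
    ~(Q & P): β-rule — branch into ~Q  //  ~P.
      branch 1.1 (add ~Q):
        ~((~S | Q) <-> R): β-rule — branch into (~S | Q), ~R  //  ~(~S | Q), R.
          branch 1.1.1 (add (~S | Q), ~R):
            × closes — contains both R and ~R.
          branch 1.1.2 (add ~(~S | Q), R):
            ~(~S | Q): α-rule — add ~~S, ~Q.
            ○ open, literals {Q=0, R=1, S=1}.
      branch 1.2 (add ~P):
        ~((~S | Q) <-> R): β-rule — branch into (~S | Q), ~R  //  ~(~S | Q), R.
          branch 1.2.1 (add (~S | Q), ~R):
            × closes — contains both R and ~R.
          branch 1.2.2 (add ~(~S | Q), R):
            ~(~S | Q): α-rule — add ~~S, ~Q.
            ○ open, literals {P=0, Q=0, R=1, S=1}.
  branch 2 (add ((P -> (T | (Q <-> ~S))) | (~S & T))):
    ((P -> (T | (Q <-> ~S))) | (~S & T)): β-rule — branch into (P -> (T | (Q <-> ~S)))  //  (~S & T).
      branch 2.1 (add (P -> (T | (Q <-> ~S)))):
        (P -> (T | (Q <-> ~S))): β-rule — branch into ~P  //  (T | (Q <-> ~S)).
          branch 2.1.1 (add ~P):
            ○ open, literals {P=0}.
          branch 2.1.2 (add (T | (Q <-> ~S))):
            (T | (Q <-> ~S)): β-rule — branch into T  //  (Q <-> ~S).
              branch 2.1.2.1 (add T):
                ○ open, literals {T=1}.
              branch 2.1.2.2 (add (Q <-> ~S)):
                (Q <-> ~S): β-rule — branch into Q, ~S  //  ~Q, ~~S.
                  branch 2.1.2.2.1 (add Q, ~S):
                    ○ open, literals {Q=1, S=0}.
                  branch 2.1.2.2.2 (add ~Q, ~~S):
                    ○ open, literals {Q=0, S=1}.
      branch 2.2 (add (~S & T)):
        (~S & T): α-rule — add ~S, T.
        ○ open, literals {S=0, T=1}.
2 branches closed, 7 open.
Each open branch fixes some atoms; the unmentioned ones are free. Counting distinct full assignments: branch {Q=0, R=1, S=1} (P, T) contributes 4 new; branch {P=0, Q=0, R=1, S=1} (T) contributes 0 new; branch {P=0} (Q, R, S, T) contributes 14 new; branch {T=1} (P, Q, R, S) contributes 7 new; branch {Q=1, S=0} (P, R, T) contributes 2 new; branch {Q=0, S=1} (P, R, T) contributes 1 new; branch {S=0, T=1} (P, Q, R) contributes 0 new. Total: 28.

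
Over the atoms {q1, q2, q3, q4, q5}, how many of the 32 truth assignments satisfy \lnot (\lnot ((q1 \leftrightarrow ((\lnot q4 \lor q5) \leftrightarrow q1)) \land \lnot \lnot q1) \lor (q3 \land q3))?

Initial set: {\lnot (\lnot ((q1 \leftrightarrow ((\lnot q4 \lor q5) \leftrightarrow q1)) \land \lnot \lnot q1) \lor (q3 \land q3))}.
\lnot (\lnot ((q1 \leftrightarrow ((\lnot q4 \lor q5) \leftrightarrow q1)) \land \lnot \lnot q1) \lor (q3 \land q3)): α-rule — add \lnot \lnot ((q1 \leftrightarrow ((\lnot q4 \lor q5) \leftrightarrow q1)) \land \lnot \lnot q1), \lnot (q3 \land q3).
\lnot \lnot ((q1 \leftrightarrow ((\lnot q4 \lor q5) \leftrightarrow q1)) \land \lnot \lnot q1): α-rule — add (q1 \leftrightarrow ((\lnot q4 \lor q5) \leftrightarrow q1)), \lnot \lnot q1.
\lnot \lnot q1: drop double negation, giving q1.
\lnot (q3 \land q3): β-rule — branch into \lnot q3  //  \lnot q3.
  branch 1 (add \lnot q3):
    (q1 \leftrightarrow ((\lnot q4 \lor q5) \leftrightarrow q1)): β-rule — branch into q1, ((\lnot q4 \lor q5) \leftrightarrow q1)  //  \lnot q1, \lnot ((\lnot q4 \lor q5) \leftrightarrow q1).
      branch 1.1 (add q1, ((\lnot q4 \lor q5) \leftrightarrow q1)):
        ((\lnot q4 \lor q5) \leftrightarrow q1): β-rule — branch into (\lnot q4 \lor q5), q1  //  \lnot (\lnot q4 \lor q5), \lnot q1.
          branch 1.1.1 (add (\lnot q4 \lor q5), q1):
            (\lnot q4 \lor q5): β-rule — branch into \lnot q4  //  q5.
              branch 1.1.1.1 (add \lnot q4):
                ○ open, literals {q1=T, q3=F, q4=F}.
              branch 1.1.1.2 (add q5):
                ○ open, literals {q1=T, q3=F, q5=T}.
          branch 1.1.2 (add \lnot (\lnot q4 \lor q5), \lnot q1):
            × closes — contains both q1 and \lnot q1.
      branch 1.2 (add \lnot q1, \lnot ((\lnot q4 \lor q5) \leftrightarrow q1)):
        × closes — contains both q1 and \lnot q1.
  branch 2 (add \lnot q3):
    (q1 \leftrightarrow ((\lnot q4 \lor q5) \leftrightarrow q1)): β-rule — branch into q1, ((\lnot q4 \lor q5) \leftrightarrow q1)  //  \lnot q1, \lnot ((\lnot q4 \lor q5) \leftrightarrow q1).
      branch 2.1 (add q1, ((\lnot q4 \lor q5) \leftrightarrow q1)):
        ((\lnot q4 \lor q5) \leftrightarrow q1): β-rule — branch into (\lnot q4 \lor q5), q1  //  \lnot (\lnot q4 \lor q5), \lnot q1.
          branch 2.1.1 (add (\lnot q4 \lor q5), q1):
            (\lnot q4 \lor q5): β-rule — branch into \lnot q4  //  q5.
              branch 2.1.1.1 (add \lnot q4):
                ○ open, literals {q1=T, q3=F, q4=F}.
              branch 2.1.1.2 (add q5):
                ○ open, literals {q1=T, q3=F, q5=T}.
          branch 2.1.2 (add \lnot (\lnot q4 \lor q5), \lnot q1):
            × closes — contains both q1 and \lnot q1.
      branch 2.2 (add \lnot q1, \lnot ((\lnot q4 \lor q5) \leftrightarrow q1)):
        × closes — contains both q1 and \lnot q1.
4 branches closed, 4 open.
Each open branch fixes some atoms; the unmentioned ones are free. Counting distinct full assignments: branch {q1=T, q3=F, q4=F} (q2, q5) contributes 4 new; branch {q1=T, q3=F, q5=T} (q2, q4) contributes 2 new; branch {q1=T, q3=F, q4=F} (q2, q5) contributes 0 new; branch {q1=T, q3=F, q5=T} (q2, q4) contributes 0 new. Total: 6.

6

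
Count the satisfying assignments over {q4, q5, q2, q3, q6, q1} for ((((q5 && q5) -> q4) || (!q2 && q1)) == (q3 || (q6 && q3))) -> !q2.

48

Initial set: {(((((q5 && q5) -> q4) || (!q2 && q1)) == (q3 || (q6 && q3))) -> !q2)}.
(((((q5 && q5) -> q4) || (!q2 && q1)) == (q3 || (q6 && q3))) -> !q2): β-rule — branch into !((((q5 && q5) -> q4) || (!q2 && q1)) == (q3 || (q6 && q3)))  //  !q2.
  branch 1 (add !((((q5 && q5) -> q4) || (!q2 && q1)) == (q3 || (q6 && q3)))):
    !((((q5 && q5) -> q4) || (!q2 && q1)) == (q3 || (q6 && q3))): β-rule — branch into (((q5 && q5) -> q4) || (!q2 && q1)), !(q3 || (q6 && q3))  //  !(((q5 && q5) -> q4) || (!q2 && q1)), (q3 || (q6 && q3)).
      branch 1.1 (add (((q5 && q5) -> q4) || (!q2 && q1)), !(q3 || (q6 && q3))):
        !(q3 || (q6 && q3)): α-rule — add !q3, !(q6 && q3).
        (((q5 && q5) -> q4) || (!q2 && q1)): β-rule — branch into ((q5 && q5) -> q4)  //  (!q2 && q1).
          branch 1.1.1 (add ((q5 && q5) -> q4)):
            !(q6 && q3): β-rule — branch into !q6  //  !q3.
              branch 1.1.1.1 (add !q6):
                ((q5 && q5) -> q4): β-rule — branch into !(q5 && q5)  //  q4.
                  branch 1.1.1.1.1 (add !(q5 && q5)):
                    !(q5 && q5): β-rule — branch into !q5  //  !q5.
                      branch 1.1.1.1.1.1 (add !q5):
                        ○ open, literals {q3=false, q5=false, q6=false}.
                      branch 1.1.1.1.1.2 (add !q5):
                        ○ open, literals {q3=false, q5=false, q6=false}.
                  branch 1.1.1.1.2 (add q4):
                    ○ open, literals {q3=false, q4=true, q6=false}.
              branch 1.1.1.2 (add !q3):
                ((q5 && q5) -> q4): β-rule — branch into !(q5 && q5)  //  q4.
                  branch 1.1.1.2.1 (add !(q5 && q5)):
                    !(q5 && q5): β-rule — branch into !q5  //  !q5.
                      branch 1.1.1.2.1.1 (add !q5):
                        ○ open, literals {q3=false, q5=false}.
                      branch 1.1.1.2.1.2 (add !q5):
                        ○ open, literals {q3=false, q5=false}.
                  branch 1.1.1.2.2 (add q4):
                    ○ open, literals {q3=false, q4=true}.
          branch 1.1.2 (add (!q2 && q1)):
            (!q2 && q1): α-rule — add !q2, q1.
            !(q6 && q3): β-rule — branch into !q6  //  !q3.
              branch 1.1.2.1 (add !q6):
                ○ open, literals {q1=true, q2=false, q3=false, q6=false}.
              branch 1.1.2.2 (add !q3):
                ○ open, literals {q1=true, q2=false, q3=false}.
      branch 1.2 (add !(((q5 && q5) -> q4) || (!q2 && q1)), (q3 || (q6 && q3))):
        !(((q5 && q5) -> q4) || (!q2 && q1)): α-rule — add !((q5 && q5) -> q4), !(!q2 && q1).
        !((q5 && q5) -> q4): α-rule — add (q5 && q5), !q4.
        (q5 && q5): α-rule — add q5, q5.
        (q3 || (q6 && q3)): β-rule — branch into q3  //  (q6 && q3).
          branch 1.2.1 (add q3):
            !(!q2 && q1): β-rule — branch into !!q2  //  !q1.
              branch 1.2.1.1 (add !!q2):
                ○ open, literals {q2=true, q3=true, q4=false, q5=true}.
              branch 1.2.1.2 (add !q1):
                ○ open, literals {q1=false, q3=true, q4=false, q5=true}.
          branch 1.2.2 (add (q6 && q3)):
            (q6 && q3): α-rule — add q6, q3.
            !(!q2 && q1): β-rule — branch into !!q2  //  !q1.
              branch 1.2.2.1 (add !!q2):
                ○ open, literals {q2=true, q3=true, q4=false, q5=true, q6=true}.
              branch 1.2.2.2 (add !q1):
                ○ open, literals {q1=false, q3=true, q4=false, q5=true, q6=true}.
  branch 2 (add !q2):
    ○ open, literals {q2=false}.
0 branches closed, 13 open.
Each open branch fixes some atoms; the unmentioned ones are free. Counting distinct full assignments: branch {q3=false, q5=false, q6=false} (q4, q2, q1) contributes 8 new; branch {q3=false, q5=false, q6=false} (q4, q2, q1) contributes 0 new; branch {q3=false, q4=true, q6=false} (q5, q2, q1) contributes 4 new; branch {q3=false, q5=false} (q4, q2, q6, q1) contributes 8 new; branch {q3=false, q5=false} (q4, q2, q6, q1) contributes 0 new; branch {q3=false, q4=true} (q5, q2, q6, q1) contributes 4 new; branch {q1=true, q2=false, q3=false, q6=false} (q4, q5) contributes 1 new; branch {q1=true, q2=false, q3=false} (q4, q5, q6) contributes 1 new; branch {q2=true, q3=true, q4=false, q5=true} (q6, q1) contributes 4 new; branch {q1=false, q3=true, q4=false, q5=true} (q2, q6) contributes 2 new; branch {q2=true, q3=true, q4=false, q5=true, q6=true} (q1) contributes 0 new; branch {q1=false, q3=true, q4=false, q5=true, q6=true} (q2) contributes 0 new; branch {q2=false} (q4, q5, q3, q6, q1) contributes 16 new. Total: 48.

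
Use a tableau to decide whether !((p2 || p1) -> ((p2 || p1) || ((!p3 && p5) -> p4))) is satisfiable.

Unsatisfiable

Initial set: {!((p2 || p1) -> ((p2 || p1) || ((!p3 && p5) -> p4)))}.
!((p2 || p1) -> ((p2 || p1) || ((!p3 && p5) -> p4))): α-rule — add (p2 || p1), !((p2 || p1) || ((!p3 && p5) -> p4)).
!((p2 || p1) || ((!p3 && p5) -> p4)): α-rule — add !(p2 || p1), !((!p3 && p5) -> p4).
!(p2 || p1): α-rule — add !p2, !p1.
!((!p3 && p5) -> p4): α-rule — add (!p3 && p5), !p4.
(!p3 && p5): α-rule — add !p3, p5.
(p2 || p1): β-rule — branch into p2  //  p1.
  branch 1 (add p2):
    × closes — contains both p2 and !p2.
  branch 2 (add p1):
    × closes — contains both p1 and !p1.
All 2 branches close.
Every branch closed; the formula is unsatisfiable.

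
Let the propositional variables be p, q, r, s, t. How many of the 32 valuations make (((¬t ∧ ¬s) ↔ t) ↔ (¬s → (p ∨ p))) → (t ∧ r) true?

Initial set: {((((¬t ∧ ¬s) ↔ t) ↔ (¬s → (p ∨ p))) → (t ∧ r))}.
((((¬t ∧ ¬s) ↔ t) ↔ (¬s → (p ∨ p))) → (t ∧ r)): β-rule — branch into ¬(((¬t ∧ ¬s) ↔ t) ↔ (¬s → (p ∨ p)))  //  (t ∧ r).
  branch 1 (add ¬(((¬t ∧ ¬s) ↔ t) ↔ (¬s → (p ∨ p)))):
    ¬(((¬t ∧ ¬s) ↔ t) ↔ (¬s → (p ∨ p))): β-rule — branch into ((¬t ∧ ¬s) ↔ t), ¬(¬s → (p ∨ p))  //  ¬((¬t ∧ ¬s) ↔ t), (¬s → (p ∨ p)).
      branch 1.1 (add ((¬t ∧ ¬s) ↔ t), ¬(¬s → (p ∨ p))):
        ¬(¬s → (p ∨ p)): α-rule — add ¬s, ¬(p ∨ p).
        ¬(p ∨ p): α-rule — add ¬p, ¬p.
        ((¬t ∧ ¬s) ↔ t): β-rule — branch into (¬t ∧ ¬s), t  //  ¬(¬t ∧ ¬s), ¬t.
          branch 1.1.1 (add (¬t ∧ ¬s), t):
            (¬t ∧ ¬s): α-rule — add ¬t, ¬s.
            × closes — contains both t and ¬t.
          branch 1.1.2 (add ¬(¬t ∧ ¬s), ¬t):
            ¬(¬t ∧ ¬s): β-rule — branch into ¬¬t  //  ¬¬s.
              branch 1.1.2.1 (add ¬¬t):
                × closes — contains both t and ¬t.
              branch 1.1.2.2 (add ¬¬s):
                × closes — contains both s and ¬s.
      branch 1.2 (add ¬((¬t ∧ ¬s) ↔ t), (¬s → (p ∨ p))):
        ¬((¬t ∧ ¬s) ↔ t): β-rule — branch into (¬t ∧ ¬s), ¬t  //  ¬(¬t ∧ ¬s), t.
          branch 1.2.1 (add (¬t ∧ ¬s), ¬t):
            (¬t ∧ ¬s): α-rule — add ¬t, ¬s.
            (¬s → (p ∨ p)): β-rule — branch into ¬¬s  //  (p ∨ p).
              branch 1.2.1.1 (add ¬¬s):
                × closes — contains both s and ¬s.
              branch 1.2.1.2 (add (p ∨ p)):
                (p ∨ p): β-rule — branch into p  //  p.
                  branch 1.2.1.2.1 (add p):
                    ○ open, literals {p=1, s=0, t=0}.
                  branch 1.2.1.2.2 (add p):
                    ○ open, literals {p=1, s=0, t=0}.
          branch 1.2.2 (add ¬(¬t ∧ ¬s), t):
            (¬s → (p ∨ p)): β-rule — branch into ¬¬s  //  (p ∨ p).
              branch 1.2.2.1 (add ¬¬s):
                ¬(¬t ∧ ¬s): β-rule — branch into ¬¬t  //  ¬¬s.
                  branch 1.2.2.1.1 (add ¬¬t):
                    ○ open, literals {s=1, t=1}.
                  branch 1.2.2.1.2 (add ¬¬s):
                    ○ open, literals {s=1, t=1}.
              branch 1.2.2.2 (add (p ∨ p)):
                ¬(¬t ∧ ¬s): β-rule — branch into ¬¬t  //  ¬¬s.
                  branch 1.2.2.2.1 (add ¬¬t):
                    (p ∨ p): β-rule — branch into p  //  p.
                      branch 1.2.2.2.1.1 (add p):
                        ○ open, literals {p=1, t=1}.
                      branch 1.2.2.2.1.2 (add p):
                        ○ open, literals {p=1, t=1}.
                  branch 1.2.2.2.2 (add ¬¬s):
                    (p ∨ p): β-rule — branch into p  //  p.
                      branch 1.2.2.2.2.1 (add p):
                        ○ open, literals {p=1, s=1, t=1}.
                      branch 1.2.2.2.2.2 (add p):
                        ○ open, literals {p=1, s=1, t=1}.
  branch 2 (add (t ∧ r)):
    (t ∧ r): α-rule — add t, r.
    ○ open, literals {r=1, t=1}.
4 branches closed, 9 open.
Each open branch fixes some atoms; the unmentioned ones are free. Counting distinct full assignments: branch {p=1, s=0, t=0} (q, r) contributes 4 new; branch {p=1, s=0, t=0} (q, r) contributes 0 new; branch {s=1, t=1} (p, q, r) contributes 8 new; branch {s=1, t=1} (p, q, r) contributes 0 new; branch {p=1, t=1} (q, r, s) contributes 4 new; branch {p=1, t=1} (q, r, s) contributes 0 new; branch {p=1, s=1, t=1} (q, r) contributes 0 new; branch {p=1, s=1, t=1} (q, r) contributes 0 new; branch {r=1, t=1} (p, q, s) contributes 2 new. Total: 18.

18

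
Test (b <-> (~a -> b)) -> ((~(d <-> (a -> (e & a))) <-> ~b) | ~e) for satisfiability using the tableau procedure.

Satisfiable

Initial set: {((b <-> (~a -> b)) -> ((~(d <-> (a -> (e & a))) <-> ~b) | ~e))}.
((b <-> (~a -> b)) -> ((~(d <-> (a -> (e & a))) <-> ~b) | ~e)): β-rule — branch into ~(b <-> (~a -> b))  //  ((~(d <-> (a -> (e & a))) <-> ~b) | ~e).
  branch 1 (add ~(b <-> (~a -> b))):
    ~(b <-> (~a -> b)): β-rule — branch into b, ~(~a -> b)  //  ~b, (~a -> b).
      branch 1.1 (add b, ~(~a -> b)):
        ~(~a -> b): α-rule — add ~a, ~b.
        × closes — contains both b and ~b.
      branch 1.2 (add ~b, (~a -> b)):
        (~a -> b): β-rule — branch into ~~a  //  b.
          branch 1.2.1 (add ~~a):
            ○ open, literals {a=1, b=0}.
          branch 1.2.2 (add b):
            × closes — contains both b and ~b.
  branch 2 (add ((~(d <-> (a -> (e & a))) <-> ~b) | ~e)):
    ((~(d <-> (a -> (e & a))) <-> ~b) | ~e): β-rule — branch into (~(d <-> (a -> (e & a))) <-> ~b)  //  ~e.
      branch 2.1 (add (~(d <-> (a -> (e & a))) <-> ~b)):
        (~(d <-> (a -> (e & a))) <-> ~b): β-rule — branch into ~(d <-> (a -> (e & a))), ~b  //  ~~(d <-> (a -> (e & a))), ~~b.
          branch 2.1.1 (add ~(d <-> (a -> (e & a))), ~b):
            ~(d <-> (a -> (e & a))): β-rule — branch into d, ~(a -> (e & a))  //  ~d, (a -> (e & a)).
              branch 2.1.1.1 (add d, ~(a -> (e & a))):
                ~(a -> (e & a)): α-rule — add a, ~(e & a).
                ~(e & a): β-rule — branch into ~e  //  ~a.
                  branch 2.1.1.1.1 (add ~e):
                    ○ open, literals {a=1, b=0, d=1, e=0}.
                  branch 2.1.1.1.2 (add ~a):
                    × closes — contains both a and ~a.
              branch 2.1.1.2 (add ~d, (a -> (e & a))):
                (a -> (e & a)): β-rule — branch into ~a  //  (e & a).
                  branch 2.1.1.2.1 (add ~a):
                    ○ open, literals {a=0, b=0, d=0}.
                  branch 2.1.1.2.2 (add (e & a)):
                    (e & a): α-rule — add e, a.
                    ○ open, literals {a=1, b=0, d=0, e=1}.
          branch 2.1.2 (add ~~(d <-> (a -> (e & a))), ~~b):
            ~~(d <-> (a -> (e & a))): β-rule — branch into d, (a -> (e & a))  //  ~d, ~(a -> (e & a)).
              branch 2.1.2.1 (add d, (a -> (e & a))):
                (a -> (e & a)): β-rule — branch into ~a  //  (e & a).
                  branch 2.1.2.1.1 (add ~a):
                    ○ open, literals {a=0, b=1, d=1}.
                  branch 2.1.2.1.2 (add (e & a)):
                    (e & a): α-rule — add e, a.
                    ○ open, literals {a=1, b=1, d=1, e=1}.
              branch 2.1.2.2 (add ~d, ~(a -> (e & a))):
                ~(a -> (e & a)): α-rule — add a, ~(e & a).
                ~(e & a): β-rule — branch into ~e  //  ~a.
                  branch 2.1.2.2.1 (add ~e):
                    ○ open, literals {a=1, b=1, d=0, e=0}.
                  branch 2.1.2.2.2 (add ~a):
                    × closes — contains both a and ~a.
      branch 2.2 (add ~e):
        ○ open, literals {e=0}.
4 branches closed, 8 open.
An open branch gives a satisfying assignment: a=1, b=0.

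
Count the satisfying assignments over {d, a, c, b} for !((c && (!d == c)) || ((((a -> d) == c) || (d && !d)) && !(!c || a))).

10

Initial set: {T !((c && (!d == c)) || ((((a -> d) == c) || (d && !d)) && !(!c || a)))}.
T !((c && (!d == c)) || ((((a -> d) == c) || (d && !d)) && !(!c || a))): α-rule — add F (c && (!d == c)), F ((((a -> d) == c) || (d && !d)) && !(!c || a)).
F (c && (!d == c)): β-rule — branch into F c  //  F (!d == c).
  branch 1 (add F c):
    F ((((a -> d) == c) || (d && !d)) && !(!c || a)): β-rule — branch into F (((a -> d) == c) || (d && !d))  //  F !(!c || a).
      branch 1.1 (add F (((a -> d) == c) || (d && !d))):
        F (((a -> d) == c) || (d && !d)): α-rule — add F ((a -> d) == c), F (d && !d).
        F ((a -> d) == c): β-rule — branch into T (a -> d), F c  //  F (a -> d), T c.
          branch 1.1.1 (add T (a -> d), F c):
            F (d && !d): β-rule — branch into F d  //  F !d.
              branch 1.1.1.1 (add F d):
                T (a -> d): β-rule — branch into F a  //  T d.
                  branch 1.1.1.1.1 (add F a):
                    ○ open, literals {a=0, c=0, d=0}.
                  branch 1.1.1.1.2 (add T d):
                    × closes — contains both d and !d.
              branch 1.1.1.2 (add F !d):
                T (a -> d): β-rule — branch into F a  //  T d.
                  branch 1.1.1.2.1 (add F a):
                    ○ open, literals {a=0, c=0, d=1}.
                  branch 1.1.1.2.2 (add T d):
                    ○ open, literals {c=0, d=1}.
          branch 1.1.2 (add F (a -> d), T c):
            × closes — contains both c and !c.
      branch 1.2 (add F !(!c || a)):
        F !(!c || a): β-rule — branch into T !c  //  T a.
          branch 1.2.1 (add T !c):
            ○ open, literals {c=0}.
          branch 1.2.2 (add T a):
            ○ open, literals {a=1, c=0}.
  branch 2 (add F (!d == c)):
    F ((((a -> d) == c) || (d && !d)) && !(!c || a)): β-rule — branch into F (((a -> d) == c) || (d && !d))  //  F !(!c || a).
      branch 2.1 (add F (((a -> d) == c) || (d && !d))):
        F (((a -> d) == c) || (d && !d)): α-rule — add F ((a -> d) == c), F (d && !d).
        F (!d == c): β-rule — branch into T !d, F c  //  F !d, T c.
          branch 2.1.1 (add T !d, F c):
            F ((a -> d) == c): β-rule — branch into T (a -> d), F c  //  F (a -> d), T c.
              branch 2.1.1.1 (add T (a -> d), F c):
                F (d && !d): β-rule — branch into F d  //  F !d.
                  branch 2.1.1.1.1 (add F d):
                    T (a -> d): β-rule — branch into F a  //  T d.
                      branch 2.1.1.1.1.1 (add F a):
                        ○ open, literals {a=0, c=0, d=0}.
                      branch 2.1.1.1.1.2 (add T d):
                        × closes — contains both d and !d.
                  branch 2.1.1.1.2 (add F !d):
                    × closes — contains both d and !d.
              branch 2.1.1.2 (add F (a -> d), T c):
                × closes — contains both c and !c.
          branch 2.1.2 (add F !d, T c):
            F ((a -> d) == c): β-rule — branch into T (a -> d), F c  //  F (a -> d), T c.
              branch 2.1.2.1 (add T (a -> d), F c):
                × closes — contains both c and !c.
              branch 2.1.2.2 (add F (a -> d), T c):
                F (a -> d): α-rule — add T a, F d.
                × closes — contains both d and !d.
      branch 2.2 (add F !(!c || a)):
        F (!d == c): β-rule — branch into T !d, F c  //  F !d, T c.
          branch 2.2.1 (add T !d, F c):
            F !(!c || a): β-rule — branch into T !c  //  T a.
              branch 2.2.1.1 (add T !c):
                ○ open, literals {c=0, d=0}.
              branch 2.2.1.2 (add T a):
                ○ open, literals {a=1, c=0, d=0}.
          branch 2.2.2 (add F !d, T c):
            F !(!c || a): β-rule — branch into T !c  //  T a.
              branch 2.2.2.1 (add T !c):
                × closes — contains both c and !c.
              branch 2.2.2.2 (add T a):
                ○ open, literals {a=1, c=1, d=1}.
8 branches closed, 9 open.
Each open branch fixes some atoms; the unmentioned ones are free. Counting distinct full assignments: branch {a=0, c=0, d=0} (b) contributes 2 new; branch {a=0, c=0, d=1} (b) contributes 2 new; branch {c=0, d=1} (a, b) contributes 2 new; branch {c=0} (d, a, b) contributes 2 new; branch {a=1, c=0} (d, b) contributes 0 new; branch {a=0, c=0, d=0} (b) contributes 0 new; branch {c=0, d=0} (a, b) contributes 0 new; branch {a=1, c=0, d=0} (b) contributes 0 new; branch {a=1, c=1, d=1} (b) contributes 2 new. Total: 10.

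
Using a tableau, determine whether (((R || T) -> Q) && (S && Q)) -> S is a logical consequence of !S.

Yes

Initial set: {!S; !((((R || T) -> Q) && (S && Q)) -> S)}.
!((((R || T) -> Q) && (S && Q)) -> S): α-rule — add (((R || T) -> Q) && (S && Q)), !S.
(((R || T) -> Q) && (S && Q)): α-rule — add ((R || T) -> Q), (S && Q).
(S && Q): α-rule — add S, Q.
× closes — contains both S and !S.
All 1 branch closes.
Every branch closed, so the premises entail the conclusion.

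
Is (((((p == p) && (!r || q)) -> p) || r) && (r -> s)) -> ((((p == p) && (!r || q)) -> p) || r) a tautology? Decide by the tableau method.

Assume the negation and expand:
Initial set: {!((((((p == p) && (!r || q)) -> p) || r) && (r -> s)) -> ((((p == p) && (!r || q)) -> p) || r))}.
!((((((p == p) && (!r || q)) -> p) || r) && (r -> s)) -> ((((p == p) && (!r || q)) -> p) || r)): α-rule — add (((((p == p) && (!r || q)) -> p) || r) && (r -> s)), !((((p == p) && (!r || q)) -> p) || r).
(((((p == p) && (!r || q)) -> p) || r) && (r -> s)): α-rule — add ((((p == p) && (!r || q)) -> p) || r), (r -> s).
!((((p == p) && (!r || q)) -> p) || r): α-rule — add !(((p == p) && (!r || q)) -> p), !r.
!(((p == p) && (!r || q)) -> p): α-rule — add ((p == p) && (!r || q)), !p.
((p == p) && (!r || q)): α-rule — add (p == p), (!r || q).
((((p == p) && (!r || q)) -> p) || r): β-rule — branch into (((p == p) && (!r || q)) -> p)  //  r.
  branch 1 (add (((p == p) && (!r || q)) -> p)):
    (r -> s): β-rule — branch into !r  //  s.
      branch 1.1 (add !r):
        (p == p): β-rule — branch into p, p  //  !p, !p.
          branch 1.1.1 (add p, p):
            × closes — contains both p and !p.
          branch 1.1.2 (add !p, !p):
            (!r || q): β-rule — branch into !r  //  q.
              branch 1.1.2.1 (add !r):
                (((p == p) && (!r || q)) -> p): β-rule — branch into !((p == p) && (!r || q))  //  p.
                  branch 1.1.2.1.1 (add !((p == p) && (!r || q))):
                    !((p == p) && (!r || q)): β-rule — branch into !(p == p)  //  !(!r || q).
                      branch 1.1.2.1.1.1 (add !(p == p)):
                        !(p == p): β-rule — branch into p, !p  //  !p, p.
                          branch 1.1.2.1.1.1.1 (add p, !p):
                            × closes — contains both p and !p.
                          branch 1.1.2.1.1.1.2 (add !p, p):
                            × closes — contains both p and !p.
                      branch 1.1.2.1.1.2 (add !(!r || q)):
                        !(!r || q): α-rule — add !!r, !q.
                        × closes — contains both r and !r.
                  branch 1.1.2.1.2 (add p):
                    × closes — contains both p and !p.
              branch 1.1.2.2 (add q):
                (((p == p) && (!r || q)) -> p): β-rule — branch into !((p == p) && (!r || q))  //  p.
                  branch 1.1.2.2.1 (add !((p == p) && (!r || q))):
                    !((p == p) && (!r || q)): β-rule — branch into !(p == p)  //  !(!r || q).
                      branch 1.1.2.2.1.1 (add !(p == p)):
                        !(p == p): β-rule — branch into p, !p  //  !p, p.
                          branch 1.1.2.2.1.1.1 (add p, !p):
                            × closes — contains both p and !p.
                          branch 1.1.2.2.1.1.2 (add !p, p):
                            × closes — contains both p and !p.
                      branch 1.1.2.2.1.2 (add !(!r || q)):
                        !(!r || q): α-rule — add !!r, !q.
                        × closes — contains both r and !r.
                  branch 1.1.2.2.2 (add p):
                    × closes — contains both p and !p.
      branch 1.2 (add s):
        (p == p): β-rule — branch into p, p  //  !p, !p.
          branch 1.2.1 (add p, p):
            × closes — contains both p and !p.
          branch 1.2.2 (add !p, !p):
            (!r || q): β-rule — branch into !r  //  q.
              branch 1.2.2.1 (add !r):
                (((p == p) && (!r || q)) -> p): β-rule — branch into !((p == p) && (!r || q))  //  p.
                  branch 1.2.2.1.1 (add !((p == p) && (!r || q))):
                    !((p == p) && (!r || q)): β-rule — branch into !(p == p)  //  !(!r || q).
                      branch 1.2.2.1.1.1 (add !(p == p)):
                        !(p == p): β-rule — branch into p, !p  //  !p, p.
                          branch 1.2.2.1.1.1.1 (add p, !p):
                            × closes — contains both p and !p.
                          branch 1.2.2.1.1.1.2 (add !p, p):
                            × closes — contains both p and !p.
                      branch 1.2.2.1.1.2 (add !(!r || q)):
                        !(!r || q): α-rule — add !!r, !q.
                        × closes — contains both r and !r.
                  branch 1.2.2.1.2 (add p):
                    × closes — contains both p and !p.
              branch 1.2.2.2 (add q):
                (((p == p) && (!r || q)) -> p): β-rule — branch into !((p == p) && (!r || q))  //  p.
                  branch 1.2.2.2.1 (add !((p == p) && (!r || q))):
                    !((p == p) && (!r || q)): β-rule — branch into !(p == p)  //  !(!r || q).
                      branch 1.2.2.2.1.1 (add !(p == p)):
                        !(p == p): β-rule — branch into p, !p  //  !p, p.
                          branch 1.2.2.2.1.1.1 (add p, !p):
                            × closes — contains both p and !p.
                          branch 1.2.2.2.1.1.2 (add !p, p):
                            × closes — contains both p and !p.
                      branch 1.2.2.2.1.2 (add !(!r || q)):
                        !(!r || q): α-rule — add !!r, !q.
                        × closes — contains both r and !r.
                  branch 1.2.2.2.2 (add p):
                    × closes — contains both p and !p.
  branch 2 (add r):
    × closes — contains both r and !r.
All 19 branches close.
Every branch closed, so the negation is unsatisfiable and the formula is valid.

Valid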